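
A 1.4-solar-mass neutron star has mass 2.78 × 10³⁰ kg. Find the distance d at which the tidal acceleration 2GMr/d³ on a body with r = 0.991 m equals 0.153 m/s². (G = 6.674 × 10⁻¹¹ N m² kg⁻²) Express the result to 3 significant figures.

1.34 × 10⁷ m

2GMr/d³ = a_tidal  ⇒  d = (2GMr / a_tidal)^(1/3)
d = (2 × 6.674×10⁻¹¹ × (2.78 × 10³⁰) × (0.991) / (0.153))^(1/3)
  = 1.34 × 10⁷ m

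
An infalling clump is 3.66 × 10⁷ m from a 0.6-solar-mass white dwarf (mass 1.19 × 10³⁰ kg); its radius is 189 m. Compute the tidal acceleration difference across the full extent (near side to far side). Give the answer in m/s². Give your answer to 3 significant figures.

The field gradient is 2GM/d³; across the full diameter 2r the difference is 4GMr/d³.
Δg = 4GMr/d³
   = 4 × (6.674 × 10⁻¹¹) × (1.19 × 10³⁰) × (189) / (3.66 × 10⁷)³
   = 1.22 m/s²

1.22 m/s²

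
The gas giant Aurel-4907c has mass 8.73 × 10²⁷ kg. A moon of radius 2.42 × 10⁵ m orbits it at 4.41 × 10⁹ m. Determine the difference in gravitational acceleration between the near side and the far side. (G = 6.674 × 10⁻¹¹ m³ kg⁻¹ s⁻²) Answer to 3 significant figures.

Δg = 4GMr/d³
   = 4 × (6.674 × 10⁻¹¹) × (8.73 × 10²⁷) × (2.42 × 10⁵) / (4.41 × 10⁹)³
   = 6.58 × 10⁻⁶ m/s²

6.58 × 10⁻⁶ m/s²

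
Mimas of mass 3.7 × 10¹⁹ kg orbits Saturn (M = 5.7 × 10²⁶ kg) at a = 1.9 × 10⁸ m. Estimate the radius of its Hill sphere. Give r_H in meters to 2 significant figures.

r_H ≈ a (m/3M)^(1/3)
    = (1.9 × 10⁸) × (3.7 × 10¹⁹ / (3 × 5.7 × 10²⁶))^(1/3)
    = 5.3 × 10⁵ m

5.3 × 10⁵ m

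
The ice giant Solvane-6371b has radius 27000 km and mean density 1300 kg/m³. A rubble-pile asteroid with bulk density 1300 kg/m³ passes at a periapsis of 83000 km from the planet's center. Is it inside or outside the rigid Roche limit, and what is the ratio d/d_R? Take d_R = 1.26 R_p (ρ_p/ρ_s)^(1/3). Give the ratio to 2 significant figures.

d_R = 1.26 × (27000 km) × (1300/1300)^(1/3) = 34020 km
d/d_R = (83000) / (34020) = 2.4
Since d/d_R > 1, the body is outside the Roche limit.

outside; d/d_R ≈ 2.4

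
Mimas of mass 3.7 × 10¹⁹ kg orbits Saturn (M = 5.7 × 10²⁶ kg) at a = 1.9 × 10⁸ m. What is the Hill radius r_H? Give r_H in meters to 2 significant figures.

5.3 × 10⁵ m

r_H ≈ a (m/3M)^(1/3)
    = (1.9 × 10⁸) × (3.7 × 10¹⁹ / (3 × 5.7 × 10²⁶))^(1/3)
    = 5.3 × 10⁵ m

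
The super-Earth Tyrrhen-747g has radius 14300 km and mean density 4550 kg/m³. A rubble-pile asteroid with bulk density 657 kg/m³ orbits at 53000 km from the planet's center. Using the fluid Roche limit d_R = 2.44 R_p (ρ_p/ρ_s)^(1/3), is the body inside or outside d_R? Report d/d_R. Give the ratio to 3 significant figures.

inside; d/d_R ≈ 0.797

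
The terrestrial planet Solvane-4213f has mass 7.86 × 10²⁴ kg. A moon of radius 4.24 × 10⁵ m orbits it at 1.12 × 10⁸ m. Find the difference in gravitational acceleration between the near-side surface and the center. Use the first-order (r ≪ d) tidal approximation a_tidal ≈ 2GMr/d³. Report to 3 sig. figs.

3.17 × 10⁻⁴ m/s²

Δa = 2GMr/d³
   = 2 × (6.674 × 10⁻¹¹) × (7.86 × 10²⁴) × (4.24 × 10⁵) / (1.12 × 10⁸)³
   = 3.17 × 10⁻⁴ m/s²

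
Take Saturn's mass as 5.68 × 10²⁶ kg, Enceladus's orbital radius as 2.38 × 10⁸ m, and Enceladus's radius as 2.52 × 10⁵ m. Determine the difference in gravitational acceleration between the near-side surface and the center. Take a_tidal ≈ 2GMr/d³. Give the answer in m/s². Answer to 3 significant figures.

1.42 × 10⁻³ m/s²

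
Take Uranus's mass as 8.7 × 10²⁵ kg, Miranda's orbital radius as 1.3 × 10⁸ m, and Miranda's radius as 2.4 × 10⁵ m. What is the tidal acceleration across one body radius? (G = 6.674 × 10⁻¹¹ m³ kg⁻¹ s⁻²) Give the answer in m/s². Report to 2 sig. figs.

Δg = 2GMr/d³
   = 2 × (6.674 × 10⁻¹¹) × (8.7 × 10²⁵) × (2.4 × 10⁵) / (1.3 × 10⁸)³
   = 1.3 × 10⁻³ m/s²

1.3 × 10⁻³ m/s²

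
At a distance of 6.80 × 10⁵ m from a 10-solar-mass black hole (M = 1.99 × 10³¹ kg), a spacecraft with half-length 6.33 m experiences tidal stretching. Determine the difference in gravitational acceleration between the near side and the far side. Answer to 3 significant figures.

1.07 × 10⁵ m/s²

Δg = 4GMr/d³
   = 4 × (6.674 × 10⁻¹¹) × (1.99 × 10³¹) × (6.33) / (6.80 × 10⁵)³
   = 1.07 × 10⁵ m/s²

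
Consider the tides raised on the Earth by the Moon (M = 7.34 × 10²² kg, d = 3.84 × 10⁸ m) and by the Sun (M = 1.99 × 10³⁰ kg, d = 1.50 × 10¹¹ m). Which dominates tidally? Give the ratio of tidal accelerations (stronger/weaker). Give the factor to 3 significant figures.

The Moon, by a factor of ≈ 2.20

Tidal stretch scales as M/d³; compute that for each body.
The Moon: (7.34 × 10²²) / (3.84 × 10⁸)³ = 1.296 × 10⁻³
The Sun: (1.99 × 10³⁰) / (1.50 × 10¹¹)³ = 5.896 × 10⁻⁴
Ratio (larger/smaller) = 2.20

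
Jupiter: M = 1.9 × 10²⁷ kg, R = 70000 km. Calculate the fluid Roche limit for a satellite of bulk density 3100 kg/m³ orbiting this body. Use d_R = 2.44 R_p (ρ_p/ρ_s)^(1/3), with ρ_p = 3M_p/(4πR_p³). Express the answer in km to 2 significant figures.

1.3 × 10⁵ km

ρ_p = 3M_p/(4πR_p³) = 3 × (1.9 × 10²⁷) / (4π × (7.0 × 10⁷ m)³) = 1300 kg/m³
d_R = 2.44 × 70000 km × (1300/3100)^(1/3)
    = 1.3 × 10⁵ km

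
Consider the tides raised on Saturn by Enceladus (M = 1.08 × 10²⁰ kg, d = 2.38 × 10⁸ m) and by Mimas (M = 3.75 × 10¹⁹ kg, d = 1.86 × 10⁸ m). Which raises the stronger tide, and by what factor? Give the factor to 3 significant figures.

Tidal acceleration ∝ M/d³, so compare M/d³ for each.
Enceladus: (1.08 × 10²⁰) / (2.38 × 10⁸)³ = 8.011 × 10⁻⁶
Mimas: (3.75 × 10¹⁹) / (1.86 × 10⁸)³ = 5.828 × 10⁻⁶
Ratio (larger/smaller) = 1.37

Enceladus, by a factor of ≈ 1.37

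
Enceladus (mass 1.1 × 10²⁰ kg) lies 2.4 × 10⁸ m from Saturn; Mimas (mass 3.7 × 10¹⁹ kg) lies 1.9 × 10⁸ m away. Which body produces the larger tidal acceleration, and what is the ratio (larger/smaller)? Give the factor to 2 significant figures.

The tide-raising term goes as M/d³ (the gradient of a 1/d² field).
Enceladus: (1.1 × 10²⁰) / (2.4 × 10⁸)³ = 7.957 × 10⁻⁶
Mimas: (3.7 × 10¹⁹) / (1.9 × 10⁸)³ = 5.394 × 10⁻⁶
Ratio (larger/smaller) = 1.5

Enceladus, by a factor of ≈ 1.5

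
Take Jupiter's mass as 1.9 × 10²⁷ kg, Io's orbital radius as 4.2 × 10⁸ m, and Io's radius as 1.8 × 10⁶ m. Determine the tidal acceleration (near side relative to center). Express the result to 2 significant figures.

The tidal stretch is the gradient of GM/d² times the body's extent r, hence the 1/d³ dependence.
Δg = 2GMr/d³
   = 2 × (6.674 × 10⁻¹¹) × (1.9 × 10²⁷) × (1.8 × 10⁶) / (4.2 × 10⁸)³
   = 6.2 × 10⁻³ m/s²

6.2 × 10⁻³ m/s²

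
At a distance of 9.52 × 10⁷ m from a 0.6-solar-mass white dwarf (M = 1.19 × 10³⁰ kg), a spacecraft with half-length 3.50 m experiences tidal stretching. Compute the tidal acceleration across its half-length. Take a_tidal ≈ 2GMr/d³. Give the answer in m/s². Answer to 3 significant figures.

6.44 × 10⁻⁴ m/s²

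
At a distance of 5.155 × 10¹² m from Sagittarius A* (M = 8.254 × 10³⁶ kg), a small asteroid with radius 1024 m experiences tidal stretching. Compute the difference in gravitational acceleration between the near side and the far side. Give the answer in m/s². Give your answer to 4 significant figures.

1.647 × 10⁻⁸ m/s²

Δg = 4GMr/d³
   = 4 × (6.674 × 10⁻¹¹) × (8.254 × 10³⁶) × (1024) / (5.155 × 10¹²)³
   = 1.647 × 10⁻⁸ m/s²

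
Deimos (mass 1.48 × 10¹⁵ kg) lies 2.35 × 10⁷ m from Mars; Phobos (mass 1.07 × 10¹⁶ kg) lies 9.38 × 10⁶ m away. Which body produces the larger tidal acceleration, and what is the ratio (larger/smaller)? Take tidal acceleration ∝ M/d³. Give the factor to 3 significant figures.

Phobos, by a factor of ≈ 114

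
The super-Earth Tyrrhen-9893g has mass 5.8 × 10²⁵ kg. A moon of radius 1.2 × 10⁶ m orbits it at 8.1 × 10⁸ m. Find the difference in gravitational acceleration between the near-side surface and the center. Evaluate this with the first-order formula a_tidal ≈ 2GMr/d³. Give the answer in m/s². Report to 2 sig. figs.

Δg = 2GMr/d³
   = 2 × (6.674 × 10⁻¹¹) × (5.8 × 10²⁵) × (1.2 × 10⁶) / (8.1 × 10⁸)³
   = 1.7 × 10⁻⁵ m/s²

1.7 × 10⁻⁵ m/s²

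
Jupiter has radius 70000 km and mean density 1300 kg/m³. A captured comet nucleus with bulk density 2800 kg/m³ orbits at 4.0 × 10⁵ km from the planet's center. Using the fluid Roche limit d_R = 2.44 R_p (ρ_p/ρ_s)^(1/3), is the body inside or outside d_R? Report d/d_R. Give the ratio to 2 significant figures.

outside; d/d_R ≈ 3.0

d_R = 2.44 × (70000 km) × (1300/2800)^(1/3) = 1.323 × 10⁵ km
d/d_R = (4.0 × 10⁵) / (1.323 × 10⁵) = 3.0
Since d/d_R > 1, the body is outside the Roche limit.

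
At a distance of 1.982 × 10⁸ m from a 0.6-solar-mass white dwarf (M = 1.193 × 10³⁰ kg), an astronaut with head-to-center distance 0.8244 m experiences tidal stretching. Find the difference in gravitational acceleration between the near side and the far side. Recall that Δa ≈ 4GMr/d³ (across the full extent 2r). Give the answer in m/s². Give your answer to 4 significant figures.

Δg = 4GMr/d³
   = 4 × (6.674 × 10⁻¹¹) × (1.193 × 10³⁰) × (0.8244) / (1.982 × 10⁸)³
   = 3.372 × 10⁻⁵ m/s²

3.372 × 10⁻⁵ m/s²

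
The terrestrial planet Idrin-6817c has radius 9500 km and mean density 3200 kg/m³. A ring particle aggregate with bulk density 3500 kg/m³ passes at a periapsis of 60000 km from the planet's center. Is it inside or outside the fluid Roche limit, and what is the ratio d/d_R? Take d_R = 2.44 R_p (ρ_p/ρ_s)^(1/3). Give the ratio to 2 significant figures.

outside; d/d_R ≈ 2.7

d_R = 2.44 × (9500 km) × (3200/3500)^(1/3) = 22500 km
d/d_R = (60000) / (22500) = 2.7
Since d/d_R > 1, the body is outside the Roche limit.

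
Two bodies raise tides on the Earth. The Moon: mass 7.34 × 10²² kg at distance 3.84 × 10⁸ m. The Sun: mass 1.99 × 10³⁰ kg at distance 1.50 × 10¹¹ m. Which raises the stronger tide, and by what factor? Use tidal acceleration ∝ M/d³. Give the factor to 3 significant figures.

The Moon, by a factor of ≈ 2.20

Tidal stretch scales as M/d³; compute that for each body.
The Moon: (7.34 × 10²²) / (3.84 × 10⁸)³ = 1.296 × 10⁻³
The Sun: (1.99 × 10³⁰) / (1.50 × 10¹¹)³ = 5.896 × 10⁻⁴
Ratio (larger/smaller) = 2.20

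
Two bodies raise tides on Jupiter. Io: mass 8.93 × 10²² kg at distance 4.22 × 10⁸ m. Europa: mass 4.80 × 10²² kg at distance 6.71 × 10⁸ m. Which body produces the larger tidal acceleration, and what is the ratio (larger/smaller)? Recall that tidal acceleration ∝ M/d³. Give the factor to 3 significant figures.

Io, by a factor of ≈ 7.48

The tide-raising term goes as M/d³ (the gradient of a 1/d² field).
Io: (8.93 × 10²²) / (4.22 × 10⁸)³ = 1.188 × 10⁻³
Europa: (4.80 × 10²²) / (6.71 × 10⁸)³ = 1.589 × 10⁻⁴
Ratio (larger/smaller) = 7.48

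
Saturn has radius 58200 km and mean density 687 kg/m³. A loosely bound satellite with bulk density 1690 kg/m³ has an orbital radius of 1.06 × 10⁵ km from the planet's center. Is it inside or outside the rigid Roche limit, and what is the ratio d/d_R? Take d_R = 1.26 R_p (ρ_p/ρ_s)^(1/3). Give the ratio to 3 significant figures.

outside; d/d_R ≈ 1.95

d_R = 1.26 × (58200 km) × (687/1690)^(1/3) = 54320 km
d/d_R = (1.06 × 10⁵) / (54320) = 1.95
Since d/d_R > 1, the body is outside the Roche limit.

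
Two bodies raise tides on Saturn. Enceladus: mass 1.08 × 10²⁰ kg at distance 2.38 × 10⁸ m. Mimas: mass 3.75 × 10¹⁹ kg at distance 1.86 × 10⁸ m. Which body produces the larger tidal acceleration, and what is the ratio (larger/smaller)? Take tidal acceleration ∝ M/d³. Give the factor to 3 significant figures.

Enceladus, by a factor of ≈ 1.37

Compare M/d³ for the two perturbers:
Enceladus: (1.08 × 10²⁰) / (2.38 × 10⁸)³ = 8.011 × 10⁻⁶
Mimas: (3.75 × 10¹⁹) / (1.86 × 10⁸)³ = 5.828 × 10⁻⁶
Ratio (larger/smaller) = 1.37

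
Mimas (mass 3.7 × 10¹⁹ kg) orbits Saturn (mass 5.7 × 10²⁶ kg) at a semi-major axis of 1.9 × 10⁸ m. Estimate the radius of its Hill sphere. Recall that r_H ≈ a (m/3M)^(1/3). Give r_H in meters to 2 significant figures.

5.3 × 10⁵ m

r_H ≈ a (m/3M)^(1/3)
    = (1.9 × 10⁸) × (3.7 × 10¹⁹ / (3 × 5.7 × 10²⁶))^(1/3)
    = 5.3 × 10⁵ m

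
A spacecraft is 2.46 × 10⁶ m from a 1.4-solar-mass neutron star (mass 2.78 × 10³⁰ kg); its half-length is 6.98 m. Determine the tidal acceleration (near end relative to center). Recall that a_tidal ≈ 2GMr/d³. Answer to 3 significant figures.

1.74 × 10² m/s²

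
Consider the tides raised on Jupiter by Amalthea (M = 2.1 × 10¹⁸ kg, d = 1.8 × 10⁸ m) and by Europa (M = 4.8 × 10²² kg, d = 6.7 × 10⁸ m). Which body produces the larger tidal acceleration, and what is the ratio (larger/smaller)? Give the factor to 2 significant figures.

Europa, by a factor of ≈ 440

Tidal stretch scales as M/d³; compute that for each body.
Amalthea: (2.1 × 10¹⁸) / (1.8 × 10⁸)³ = 3.601 × 10⁻⁷
Europa: (4.8 × 10²²) / (6.7 × 10⁸)³ = 1.596 × 10⁻⁴
Ratio (larger/smaller) = 440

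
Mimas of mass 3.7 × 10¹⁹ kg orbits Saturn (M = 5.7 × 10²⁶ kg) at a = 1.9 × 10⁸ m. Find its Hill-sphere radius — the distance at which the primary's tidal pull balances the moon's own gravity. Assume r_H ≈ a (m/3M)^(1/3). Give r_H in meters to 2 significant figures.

r_H ≈ a (m/3M)^(1/3)
    = (1.9 × 10⁸) × (3.7 × 10¹⁹ / (3 × 5.7 × 10²⁶))^(1/3)
    = 5.3 × 10⁵ m

5.3 × 10⁵ m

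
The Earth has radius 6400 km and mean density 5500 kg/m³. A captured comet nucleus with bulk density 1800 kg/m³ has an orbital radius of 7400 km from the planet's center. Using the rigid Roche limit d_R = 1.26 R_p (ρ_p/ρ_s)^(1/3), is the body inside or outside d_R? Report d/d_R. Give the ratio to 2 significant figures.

inside; d/d_R ≈ 0.63

d_R = 1.26 × (6400 km) × (5500/1800)^(1/3) = 11700 km
d/d_R = (7400) / (11700) = 0.63
Since d/d_R < 1, the body is inside the Roche limit.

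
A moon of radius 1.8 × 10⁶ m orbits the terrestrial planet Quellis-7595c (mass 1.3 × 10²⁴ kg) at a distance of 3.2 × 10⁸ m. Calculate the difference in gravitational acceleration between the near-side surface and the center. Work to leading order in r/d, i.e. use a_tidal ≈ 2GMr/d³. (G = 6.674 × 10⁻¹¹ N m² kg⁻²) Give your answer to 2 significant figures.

9.5 × 10⁻⁶ m/s²

Δa = 2GMr/d³
   = 2 × (6.674 × 10⁻¹¹) × (1.3 × 10²⁴) × (1.8 × 10⁶) / (3.2 × 10⁸)³
   = 9.5 × 10⁻⁶ m/s²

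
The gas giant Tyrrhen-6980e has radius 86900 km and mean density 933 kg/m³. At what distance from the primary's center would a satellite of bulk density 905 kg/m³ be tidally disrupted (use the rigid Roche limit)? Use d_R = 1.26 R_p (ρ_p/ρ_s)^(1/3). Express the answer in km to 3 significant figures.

d_R = 1.26 × 86900 km × (933/905)^(1/3)
    = 1.11 × 10⁵ km

1.11 × 10⁵ km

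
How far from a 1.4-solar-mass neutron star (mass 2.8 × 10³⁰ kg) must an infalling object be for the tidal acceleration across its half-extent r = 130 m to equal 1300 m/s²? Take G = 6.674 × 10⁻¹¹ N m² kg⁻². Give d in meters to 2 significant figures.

2GMr/d³ = a_tidal  ⇒  d = (2GMr / a_tidal)^(1/3)
d = (2 × 6.674×10⁻¹¹ × (2.8 × 10³⁰) × (130) / (1300))^(1/3)
  = 3.3 × 10⁶ m

3.3 × 10⁶ m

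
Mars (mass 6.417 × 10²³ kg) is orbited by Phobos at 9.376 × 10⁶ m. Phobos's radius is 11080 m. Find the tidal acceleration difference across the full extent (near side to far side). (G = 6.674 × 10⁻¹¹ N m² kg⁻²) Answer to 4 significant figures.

2.303 × 10⁻³ m/s²

Δg = 4GMr/d³
   = 4 × (6.674 × 10⁻¹¹) × (6.417 × 10²³) × (11080) / (9.376 × 10⁶)³
   = 2.303 × 10⁻³ m/s²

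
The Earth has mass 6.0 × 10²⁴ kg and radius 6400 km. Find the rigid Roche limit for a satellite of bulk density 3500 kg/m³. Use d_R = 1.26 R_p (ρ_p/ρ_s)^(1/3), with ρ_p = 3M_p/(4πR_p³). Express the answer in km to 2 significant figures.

ρ_p = 3M_p/(4πR_p³) = 3 × (6.0 × 10²⁴) / (4π × (6.4 × 10⁶ m)³) = 5500 kg/m³
d_R = 1.26 × 6400 km × (5500/3500)^(1/3)
    = 9400 km

9400 km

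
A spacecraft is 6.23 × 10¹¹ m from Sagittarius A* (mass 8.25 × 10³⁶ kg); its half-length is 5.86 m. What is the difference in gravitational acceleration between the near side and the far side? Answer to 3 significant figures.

5.34 × 10⁻⁸ m/s²

Differencing GM/(d−r)² and GM/(d+r)² to first order in r/d gives 4GMr/d³.
Δg = 4GMr/d³
   = 4 × (6.674 × 10⁻¹¹) × (8.25 × 10³⁶) × (5.86) / (6.23 × 10¹¹)³
   = 5.34 × 10⁻⁸ m/s²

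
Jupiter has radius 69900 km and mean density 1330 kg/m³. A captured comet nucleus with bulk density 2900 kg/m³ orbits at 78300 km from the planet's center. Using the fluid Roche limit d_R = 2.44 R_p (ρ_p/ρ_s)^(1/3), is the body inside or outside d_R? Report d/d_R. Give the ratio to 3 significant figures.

inside; d/d_R ≈ 0.595

d_R = 2.44 × (69900 km) × (1330/2900)^(1/3) = 1.315 × 10⁵ km
d/d_R = (78300) / (1.315 × 10⁵) = 0.595
Since d/d_R < 1, the body is inside the Roche limit.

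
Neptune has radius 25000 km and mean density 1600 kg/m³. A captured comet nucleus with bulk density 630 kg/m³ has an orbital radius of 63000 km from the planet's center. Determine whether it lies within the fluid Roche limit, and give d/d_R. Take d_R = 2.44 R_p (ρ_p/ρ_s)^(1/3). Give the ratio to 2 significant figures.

d_R = 2.44 × (25000 km) × (1600/630)^(1/3) = 83230 km
d/d_R = (63000) / (83230) = 0.76
Since d/d_R < 1, the body is inside the Roche limit.

inside; d/d_R ≈ 0.76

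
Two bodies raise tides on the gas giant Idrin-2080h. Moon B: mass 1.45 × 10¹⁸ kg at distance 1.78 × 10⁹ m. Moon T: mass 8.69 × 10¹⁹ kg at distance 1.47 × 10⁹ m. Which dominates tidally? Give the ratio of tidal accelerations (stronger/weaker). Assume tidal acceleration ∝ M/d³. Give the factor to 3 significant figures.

Moon T, by a factor of ≈ 106

Tidal acceleration ∝ M/d³, so compare M/d³ for each.
Moon B: (1.45 × 10¹⁸) / (1.78 × 10⁹)³ = 2.571 × 10⁻¹⁰
Moon T: (8.69 × 10¹⁹) / (1.47 × 10⁹)³ = 2.736 × 10⁻⁸
Ratio (larger/smaller) = 106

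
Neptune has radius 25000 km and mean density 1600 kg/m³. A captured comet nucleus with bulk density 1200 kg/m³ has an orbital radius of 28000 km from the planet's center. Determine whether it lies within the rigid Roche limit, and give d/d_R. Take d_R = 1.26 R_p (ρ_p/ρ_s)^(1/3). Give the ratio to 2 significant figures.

inside; d/d_R ≈ 0.81

d_R = 1.26 × (25000 km) × (1600/1200)^(1/3) = 34670 km
d/d_R = (28000) / (34670) = 0.81
Since d/d_R < 1, the body is inside the Roche limit.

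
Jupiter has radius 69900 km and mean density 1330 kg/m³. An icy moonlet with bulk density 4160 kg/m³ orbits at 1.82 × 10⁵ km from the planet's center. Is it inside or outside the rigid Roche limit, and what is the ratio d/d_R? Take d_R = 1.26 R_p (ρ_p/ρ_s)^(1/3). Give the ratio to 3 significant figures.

d_R = 1.26 × (69900 km) × (1330/4160)^(1/3) = 60220 km
d/d_R = (1.82 × 10⁵) / (60220) = 3.02
Since d/d_R > 1, the body is outside the Roche limit.

outside; d/d_R ≈ 3.02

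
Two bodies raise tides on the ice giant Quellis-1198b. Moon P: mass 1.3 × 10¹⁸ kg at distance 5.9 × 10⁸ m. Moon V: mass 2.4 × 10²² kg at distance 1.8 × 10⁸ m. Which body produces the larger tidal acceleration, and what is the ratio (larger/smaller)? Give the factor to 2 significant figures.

Moon V, by a factor of ≈ 6.5 × 10⁵

Compare M/d³ for the two perturbers:
Moon P: (1.3 × 10¹⁸) / (5.9 × 10⁸)³ = 6.330 × 10⁻⁹
Moon V: (2.4 × 10²²) / (1.8 × 10⁸)³ = 4.115 × 10⁻³
Ratio (larger/smaller) = 6.5 × 10⁵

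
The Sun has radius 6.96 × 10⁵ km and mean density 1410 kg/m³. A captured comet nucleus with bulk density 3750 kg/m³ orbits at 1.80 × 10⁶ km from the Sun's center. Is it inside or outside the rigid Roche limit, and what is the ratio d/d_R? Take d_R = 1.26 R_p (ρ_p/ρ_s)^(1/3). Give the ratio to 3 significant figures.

d_R = 1.26 × (6.96 × 10⁵ km) × (1410/3750)^(1/3) = 6.330 × 10⁵ km
d/d_R = (1.80 × 10⁶) / (6.330 × 10⁵) = 2.84
Since d/d_R > 1, the body is outside the Roche limit.

outside; d/d_R ≈ 2.84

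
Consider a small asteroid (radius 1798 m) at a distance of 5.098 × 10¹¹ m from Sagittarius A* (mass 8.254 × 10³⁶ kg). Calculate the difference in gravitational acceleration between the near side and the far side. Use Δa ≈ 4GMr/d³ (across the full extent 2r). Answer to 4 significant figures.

a_tidal = 4GMr/d³
        = 4 × (6.674 × 10⁻¹¹) × (8.254 × 10³⁶) × (1798) / (5.098 × 10¹¹)³
        = 2.990 × 10⁻⁵ m/s²

2.990 × 10⁻⁵ m/s²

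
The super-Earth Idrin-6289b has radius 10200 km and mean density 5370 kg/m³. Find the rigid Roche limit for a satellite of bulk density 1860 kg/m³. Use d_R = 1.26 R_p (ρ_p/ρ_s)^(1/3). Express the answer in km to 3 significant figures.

d_R = 1.26 × 10200 km × (5370/1860)^(1/3)
    = 18300 km

18300 km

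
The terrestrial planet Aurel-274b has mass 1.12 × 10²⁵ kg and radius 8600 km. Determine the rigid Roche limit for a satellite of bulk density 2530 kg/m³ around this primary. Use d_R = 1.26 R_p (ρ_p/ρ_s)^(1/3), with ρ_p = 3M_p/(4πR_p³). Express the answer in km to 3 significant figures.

ρ_p = 3M_p/(4πR_p³) = 3 × (1.12 × 10²⁵) / (4π × (8.60 × 10⁶ m)³) = 4200 kg/m³
d_R = 1.26 × 8600 km × (4200/2530)^(1/3)
    = 12800 km

12800 km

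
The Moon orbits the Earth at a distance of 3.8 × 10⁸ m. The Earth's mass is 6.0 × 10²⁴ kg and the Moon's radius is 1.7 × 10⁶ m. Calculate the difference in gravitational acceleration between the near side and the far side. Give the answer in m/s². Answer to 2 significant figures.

a_tidal = 4GMr/d³
        = 4 × (6.674 × 10⁻¹¹) × (6.0 × 10²⁴) × (1.7 × 10⁶) / (3.8 × 10⁸)³
        = 5.0 × 10⁻⁵ m/s²

5.0 × 10⁻⁵ m/s²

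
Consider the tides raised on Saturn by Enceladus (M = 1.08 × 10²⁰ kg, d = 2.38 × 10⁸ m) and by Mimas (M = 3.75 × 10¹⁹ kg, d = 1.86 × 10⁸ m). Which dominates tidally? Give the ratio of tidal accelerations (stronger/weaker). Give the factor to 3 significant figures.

Tidal stretch scales as M/d³; compute that for each body.
Enceladus: (1.08 × 10²⁰) / (2.38 × 10⁸)³ = 8.011 × 10⁻⁶
Mimas: (3.75 × 10¹⁹) / (1.86 × 10⁸)³ = 5.828 × 10⁻⁶
Ratio (larger/smaller) = 1.37

Enceladus, by a factor of ≈ 1.37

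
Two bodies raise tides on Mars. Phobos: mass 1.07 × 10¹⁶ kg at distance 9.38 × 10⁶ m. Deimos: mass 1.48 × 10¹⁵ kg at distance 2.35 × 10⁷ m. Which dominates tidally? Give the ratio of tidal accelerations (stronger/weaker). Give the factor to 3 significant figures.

Phobos, by a factor of ≈ 114

Tidal stretch scales as M/d³; compute that for each body.
Phobos: (1.07 × 10¹⁶) / (9.38 × 10⁶)³ = 1.297 × 10⁻⁵
Deimos: (1.48 × 10¹⁵) / (2.35 × 10⁷)³ = 1.140 × 10⁻⁷
Ratio (larger/smaller) = 114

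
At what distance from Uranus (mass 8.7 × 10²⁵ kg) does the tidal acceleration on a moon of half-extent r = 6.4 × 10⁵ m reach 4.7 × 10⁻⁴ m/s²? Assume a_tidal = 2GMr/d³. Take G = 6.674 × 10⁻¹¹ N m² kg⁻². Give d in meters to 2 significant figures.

2.5 × 10⁸ m

2GMr/d³ = a_tidal  ⇒  d = (2GMr / a_tidal)^(1/3)
d = (2 × 6.674×10⁻¹¹ × (8.7 × 10²⁵) × (6.4 × 10⁵) / (4.7 × 10⁻⁴))^(1/3)
  = 2.5 × 10⁸ m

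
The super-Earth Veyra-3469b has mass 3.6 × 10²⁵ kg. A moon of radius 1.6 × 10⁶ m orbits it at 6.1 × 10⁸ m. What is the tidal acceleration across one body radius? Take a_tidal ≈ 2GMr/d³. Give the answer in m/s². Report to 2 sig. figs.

3.4 × 10⁻⁵ m/s²

Δg = 2GMr/d³
   = 2 × (6.674 × 10⁻¹¹) × (3.6 × 10²⁵) × (1.6 × 10⁶) / (6.1 × 10⁸)³
   = 3.4 × 10⁻⁵ m/s²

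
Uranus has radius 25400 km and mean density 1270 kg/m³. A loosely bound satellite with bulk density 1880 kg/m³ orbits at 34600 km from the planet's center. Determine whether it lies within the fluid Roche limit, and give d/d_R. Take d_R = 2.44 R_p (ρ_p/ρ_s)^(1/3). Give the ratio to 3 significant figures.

inside; d/d_R ≈ 0.636

d_R = 2.44 × (25400 km) × (1270/1880)^(1/3) = 54380 km
d/d_R = (34600) / (54380) = 0.636
Since d/d_R < 1, the body is inside the Roche limit.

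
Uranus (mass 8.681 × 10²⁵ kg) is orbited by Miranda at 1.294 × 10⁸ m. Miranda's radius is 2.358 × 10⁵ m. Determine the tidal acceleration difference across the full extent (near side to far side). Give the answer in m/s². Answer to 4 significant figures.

Differencing GM/(d−r)² and GM/(d+r)² to first order in r/d gives 4GMr/d³.
a_tidal = 4GMr/d³
        = 4 × (6.674 × 10⁻¹¹) × (8.681 × 10²⁵) × (2.358 × 10⁵) / (1.294 × 10⁸)³
        = 2.522 × 10⁻³ m/s²

2.522 × 10⁻³ m/s²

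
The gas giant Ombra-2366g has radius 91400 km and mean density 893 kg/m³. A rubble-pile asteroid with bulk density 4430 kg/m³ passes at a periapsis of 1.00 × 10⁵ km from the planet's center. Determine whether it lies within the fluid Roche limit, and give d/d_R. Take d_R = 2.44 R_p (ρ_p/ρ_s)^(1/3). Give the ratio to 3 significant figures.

d_R = 2.44 × (91400 km) × (893/4430)^(1/3) = 1.308 × 10⁵ km
d/d_R = (1.00 × 10⁵) / (1.308 × 10⁵) = 0.765
Since d/d_R < 1, the body is inside the Roche limit.

inside; d/d_R ≈ 0.765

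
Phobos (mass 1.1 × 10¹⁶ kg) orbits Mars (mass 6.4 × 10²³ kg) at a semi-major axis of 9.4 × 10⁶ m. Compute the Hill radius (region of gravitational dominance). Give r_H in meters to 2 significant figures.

1.7 × 10⁴ m

r_H ≈ a (m/3M)^(1/3)
    = (9.4 × 10⁶) × (1.1 × 10¹⁶ / (3 × 6.4 × 10²³))^(1/3)
    = 1.7 × 10⁴ m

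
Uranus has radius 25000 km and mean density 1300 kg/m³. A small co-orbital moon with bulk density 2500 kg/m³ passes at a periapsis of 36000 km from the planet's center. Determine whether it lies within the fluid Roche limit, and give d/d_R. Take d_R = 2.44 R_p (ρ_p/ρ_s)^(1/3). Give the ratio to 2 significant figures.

inside; d/d_R ≈ 0.73

d_R = 2.44 × (25000 km) × (1300/2500)^(1/3) = 49050 km
d/d_R = (36000) / (49050) = 0.73
Since d/d_R < 1, the body is inside the Roche limit.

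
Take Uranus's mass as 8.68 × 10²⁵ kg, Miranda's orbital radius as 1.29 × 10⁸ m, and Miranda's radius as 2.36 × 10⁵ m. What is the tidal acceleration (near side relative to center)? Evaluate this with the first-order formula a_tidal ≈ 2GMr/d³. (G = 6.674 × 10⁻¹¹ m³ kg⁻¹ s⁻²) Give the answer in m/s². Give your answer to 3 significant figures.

Δg = 2GMr/d³
   = 2 × (6.674 × 10⁻¹¹) × (8.68 × 10²⁵) × (2.36 × 10⁵) / (1.29 × 10⁸)³
   = 1.27 × 10⁻³ m/s²

1.27 × 10⁻³ m/s²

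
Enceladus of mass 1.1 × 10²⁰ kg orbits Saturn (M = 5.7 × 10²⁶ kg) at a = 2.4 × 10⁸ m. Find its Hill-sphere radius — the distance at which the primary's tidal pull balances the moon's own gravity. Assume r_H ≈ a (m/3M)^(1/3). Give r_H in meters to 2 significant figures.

9.6 × 10⁵ m

r_H ≈ a (m/3M)^(1/3)
    = (2.4 × 10⁸) × (1.1 × 10²⁰ / (3 × 5.7 × 10²⁶))^(1/3)
    = 9.6 × 10⁵ m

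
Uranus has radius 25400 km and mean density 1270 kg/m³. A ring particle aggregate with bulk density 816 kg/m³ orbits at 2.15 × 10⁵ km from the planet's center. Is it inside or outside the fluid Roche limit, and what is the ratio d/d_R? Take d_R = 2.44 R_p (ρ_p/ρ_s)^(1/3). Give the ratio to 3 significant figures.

outside; d/d_R ≈ 2.99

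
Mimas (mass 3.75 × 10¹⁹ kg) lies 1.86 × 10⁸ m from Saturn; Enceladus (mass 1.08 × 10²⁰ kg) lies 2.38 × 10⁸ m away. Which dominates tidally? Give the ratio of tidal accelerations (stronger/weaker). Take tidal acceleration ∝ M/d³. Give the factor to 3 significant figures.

Tidal acceleration ∝ M/d³, so compare M/d³ for each.
Mimas: (3.75 × 10¹⁹) / (1.86 × 10⁸)³ = 5.828 × 10⁻⁶
Enceladus: (1.08 × 10²⁰) / (2.38 × 10⁸)³ = 8.011 × 10⁻⁶
Ratio (larger/smaller) = 1.37

Enceladus, by a factor of ≈ 1.37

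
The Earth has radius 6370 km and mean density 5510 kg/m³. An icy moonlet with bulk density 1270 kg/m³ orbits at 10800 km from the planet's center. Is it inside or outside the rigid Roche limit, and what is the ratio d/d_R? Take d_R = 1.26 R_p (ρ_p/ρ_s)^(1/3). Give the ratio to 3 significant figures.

inside; d/d_R ≈ 0.825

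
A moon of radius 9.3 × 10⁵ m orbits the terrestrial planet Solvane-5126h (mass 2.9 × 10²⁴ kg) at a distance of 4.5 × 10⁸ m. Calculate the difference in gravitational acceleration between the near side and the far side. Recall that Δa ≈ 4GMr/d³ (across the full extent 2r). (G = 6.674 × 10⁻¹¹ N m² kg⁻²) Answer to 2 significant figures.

The field gradient is 2GM/d³; across the full diameter 2r the difference is 4GMr/d³.
Δa = 4GMr/d³
   = 4 × (6.674 × 10⁻¹¹) × (2.9 × 10²⁴) × (9.3 × 10⁵) / (4.5 × 10⁸)³
   = 7.9 × 10⁻⁶ m/s²

7.9 × 10⁻⁶ m/s²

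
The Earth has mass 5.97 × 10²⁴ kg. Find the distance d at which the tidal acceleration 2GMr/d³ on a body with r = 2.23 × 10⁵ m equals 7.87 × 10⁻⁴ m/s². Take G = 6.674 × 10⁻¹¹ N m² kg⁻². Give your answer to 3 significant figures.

6.09 × 10⁷ m

2GMr/d³ = a_tidal  ⇒  d = (2GMr / a_tidal)^(1/3)
d = (2 × 6.674×10⁻¹¹ × (5.97 × 10²⁴) × (2.23 × 10⁵) / (7.87 × 10⁻⁴))^(1/3)
  = 6.09 × 10⁷ m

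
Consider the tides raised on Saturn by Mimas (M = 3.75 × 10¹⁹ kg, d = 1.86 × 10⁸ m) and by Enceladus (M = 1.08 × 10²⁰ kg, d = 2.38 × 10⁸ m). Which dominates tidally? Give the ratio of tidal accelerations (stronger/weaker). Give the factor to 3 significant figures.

Tidal acceleration ∝ M/d³, so compare M/d³ for each.
Mimas: (3.75 × 10¹⁹) / (1.86 × 10⁸)³ = 5.828 × 10⁻⁶
Enceladus: (1.08 × 10²⁰) / (2.38 × 10⁸)³ = 8.011 × 10⁻⁶
Ratio (larger/smaller) = 1.37

Enceladus, by a factor of ≈ 1.37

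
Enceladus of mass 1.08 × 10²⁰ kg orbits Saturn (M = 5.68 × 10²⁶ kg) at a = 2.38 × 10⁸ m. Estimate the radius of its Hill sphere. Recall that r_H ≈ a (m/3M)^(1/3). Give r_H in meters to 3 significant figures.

9.49 × 10⁵ m

r_H ≈ a (m/3M)^(1/3)
    = (2.38 × 10⁸) × (1.08 × 10²⁰ / (3 × 5.68 × 10²⁶))^(1/3)
    = 9.49 × 10⁵ m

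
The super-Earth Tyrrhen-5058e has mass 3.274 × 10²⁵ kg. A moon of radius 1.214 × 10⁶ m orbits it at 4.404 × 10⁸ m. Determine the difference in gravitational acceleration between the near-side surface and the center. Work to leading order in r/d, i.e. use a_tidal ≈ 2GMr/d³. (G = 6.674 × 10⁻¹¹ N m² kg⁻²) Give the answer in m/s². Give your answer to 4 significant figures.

The tidal stretch is the gradient of GM/d² times the body's extent r, hence the 1/d³ dependence.
a_tidal = 2GMr/d³
        = 2 × (6.674 × 10⁻¹¹) × (3.274 × 10²⁵) × (1.214 × 10⁶) / (4.404 × 10⁸)³
        = 6.211 × 10⁻⁵ m/s²

6.211 × 10⁻⁵ m/s²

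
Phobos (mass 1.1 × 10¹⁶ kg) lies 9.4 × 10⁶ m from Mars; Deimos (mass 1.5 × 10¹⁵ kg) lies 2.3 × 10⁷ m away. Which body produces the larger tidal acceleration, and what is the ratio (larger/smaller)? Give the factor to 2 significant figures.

Compare M/d³ for the two perturbers:
Phobos: (1.1 × 10¹⁶) / (9.4 × 10⁶)³ = 1.324 × 10⁻⁵
Deimos: (1.5 × 10¹⁵) / (2.3 × 10⁷)³ = 1.233 × 10⁻⁷
Ratio (larger/smaller) = 110

Phobos, by a factor of ≈ 110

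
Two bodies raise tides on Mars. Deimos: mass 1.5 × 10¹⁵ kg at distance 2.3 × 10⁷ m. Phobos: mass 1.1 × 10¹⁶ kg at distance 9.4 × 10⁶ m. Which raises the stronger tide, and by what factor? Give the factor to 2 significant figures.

Phobos, by a factor of ≈ 110

Tidal acceleration ∝ M/d³, so compare M/d³ for each.
Deimos: (1.5 × 10¹⁵) / (2.3 × 10⁷)³ = 1.233 × 10⁻⁷
Phobos: (1.1 × 10¹⁶) / (9.4 × 10⁶)³ = 1.324 × 10⁻⁵
Ratio (larger/smaller) = 110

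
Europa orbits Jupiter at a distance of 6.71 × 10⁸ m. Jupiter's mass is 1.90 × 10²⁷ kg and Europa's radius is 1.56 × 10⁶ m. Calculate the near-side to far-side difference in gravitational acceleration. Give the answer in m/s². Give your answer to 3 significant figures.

2.62 × 10⁻³ m/s²

a_tidal = 4GMr/d³
        = 4 × (6.674 × 10⁻¹¹) × (1.90 × 10²⁷) × (1.56 × 10⁶) / (6.71 × 10⁸)³
        = 2.62 × 10⁻³ m/s²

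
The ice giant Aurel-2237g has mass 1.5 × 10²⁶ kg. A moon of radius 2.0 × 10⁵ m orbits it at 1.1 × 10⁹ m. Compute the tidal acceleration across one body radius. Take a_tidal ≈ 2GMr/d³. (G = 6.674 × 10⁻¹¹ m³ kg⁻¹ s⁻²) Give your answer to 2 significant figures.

Δg = 2GMr/d³
   = 2 × (6.674 × 10⁻¹¹) × (1.5 × 10²⁶) × (2.0 × 10⁵) / (1.1 × 10⁹)³
   = 3.0 × 10⁻⁶ m/s²

3.0 × 10⁻⁶ m/s²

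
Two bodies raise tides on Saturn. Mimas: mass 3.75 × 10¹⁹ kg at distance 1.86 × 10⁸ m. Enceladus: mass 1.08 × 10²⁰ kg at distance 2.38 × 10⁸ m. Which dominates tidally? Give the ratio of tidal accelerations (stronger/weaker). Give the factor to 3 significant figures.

Enceladus, by a factor of ≈ 1.37

Compare M/d³ for the two perturbers:
Mimas: (3.75 × 10¹⁹) / (1.86 × 10⁸)³ = 5.828 × 10⁻⁶
Enceladus: (1.08 × 10²⁰) / (2.38 × 10⁸)³ = 8.011 × 10⁻⁶
Ratio (larger/smaller) = 1.37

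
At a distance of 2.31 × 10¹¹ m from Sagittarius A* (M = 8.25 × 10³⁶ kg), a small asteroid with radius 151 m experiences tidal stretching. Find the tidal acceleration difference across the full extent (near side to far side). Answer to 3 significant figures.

2.70 × 10⁻⁵ m/s²

a_tidal = 4GMr/d³
        = 4 × (6.674 × 10⁻¹¹) × (8.25 × 10³⁶) × (151) / (2.31 × 10¹¹)³
        = 2.70 × 10⁻⁵ m/s²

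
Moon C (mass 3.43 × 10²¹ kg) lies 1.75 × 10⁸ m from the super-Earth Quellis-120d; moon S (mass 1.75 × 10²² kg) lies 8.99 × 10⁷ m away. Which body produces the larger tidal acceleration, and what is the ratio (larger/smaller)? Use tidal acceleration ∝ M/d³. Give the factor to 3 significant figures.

Moon S, by a factor of ≈ 37.6

Tidal stretch scales as M/d³; compute that for each body.
Moon C: (3.43 × 10²¹) / (1.75 × 10⁸)³ = 6.400 × 10⁻⁴
Moon S: (1.75 × 10²²) / (8.99 × 10⁷)³ = 2.409 × 10⁻²
Ratio (larger/smaller) = 37.6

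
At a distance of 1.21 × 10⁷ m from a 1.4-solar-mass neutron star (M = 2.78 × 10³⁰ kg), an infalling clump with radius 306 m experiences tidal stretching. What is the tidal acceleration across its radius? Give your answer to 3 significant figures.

6.41 × 10¹ m/s²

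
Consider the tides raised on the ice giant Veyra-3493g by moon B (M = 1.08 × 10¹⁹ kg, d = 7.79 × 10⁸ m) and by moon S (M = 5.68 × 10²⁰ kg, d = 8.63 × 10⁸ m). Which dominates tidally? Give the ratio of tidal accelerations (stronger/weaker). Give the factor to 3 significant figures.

Compare M/d³ for the two perturbers:
Moon B: (1.08 × 10¹⁹) / (7.79 × 10⁸)³ = 2.285 × 10⁻⁸
Moon S: (5.68 × 10²⁰) / (8.63 × 10⁸)³ = 8.837 × 10⁻⁷
Ratio (larger/smaller) = 38.7

Moon S, by a factor of ≈ 38.7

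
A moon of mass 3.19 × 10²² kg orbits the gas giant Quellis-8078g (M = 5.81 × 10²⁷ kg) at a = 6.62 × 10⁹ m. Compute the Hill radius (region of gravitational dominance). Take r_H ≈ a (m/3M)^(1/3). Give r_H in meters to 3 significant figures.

8.10 × 10⁷ m

r_H ≈ a (m/3M)^(1/3)
    = (6.62 × 10⁹) × (3.19 × 10²² / (3 × 5.81 × 10²⁷))^(1/3)
    = 8.10 × 10⁷ m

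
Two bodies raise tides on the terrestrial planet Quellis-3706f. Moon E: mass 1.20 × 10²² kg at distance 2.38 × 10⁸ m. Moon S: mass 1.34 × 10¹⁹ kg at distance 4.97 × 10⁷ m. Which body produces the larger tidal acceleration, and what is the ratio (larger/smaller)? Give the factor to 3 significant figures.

The tide-raising term goes as M/d³ (the gradient of a 1/d² field).
Moon E: (1.20 × 10²²) / (2.38 × 10⁸)³ = 8.901 × 10⁻⁴
Moon S: (1.34 × 10¹⁹) / (4.97 × 10⁷)³ = 1.092 × 10⁻⁴
Ratio (larger/smaller) = 8.15

Moon E, by a factor of ≈ 8.15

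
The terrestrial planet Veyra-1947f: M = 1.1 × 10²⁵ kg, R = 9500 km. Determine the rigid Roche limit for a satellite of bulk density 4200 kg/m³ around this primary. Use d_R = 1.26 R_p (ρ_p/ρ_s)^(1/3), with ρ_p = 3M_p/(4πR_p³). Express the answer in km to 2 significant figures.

11000 km

ρ_p = 3M_p/(4πR_p³) = 3 × (1.1 × 10²⁵) / (4π × (9.5 × 10⁶ m)³) = 3100 kg/m³
d_R = 1.26 × 9500 km × (3100/4200)^(1/3)
    = 11000 km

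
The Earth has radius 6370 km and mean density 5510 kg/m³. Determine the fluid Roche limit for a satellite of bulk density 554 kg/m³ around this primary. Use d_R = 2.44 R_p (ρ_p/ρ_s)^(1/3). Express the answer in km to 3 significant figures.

33400 km

d_R = 2.44 × 6370 km × (5510/554)^(1/3)
    = 33400 km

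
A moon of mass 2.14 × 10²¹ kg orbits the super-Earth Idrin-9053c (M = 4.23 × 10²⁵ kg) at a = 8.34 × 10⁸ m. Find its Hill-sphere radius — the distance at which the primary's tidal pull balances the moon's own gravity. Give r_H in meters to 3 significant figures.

2.14 × 10⁷ m

r_H ≈ a (m/3M)^(1/3)
    = (8.34 × 10⁸) × (2.14 × 10²¹ / (3 × 4.23 × 10²⁵))^(1/3)
    = 2.14 × 10⁷ m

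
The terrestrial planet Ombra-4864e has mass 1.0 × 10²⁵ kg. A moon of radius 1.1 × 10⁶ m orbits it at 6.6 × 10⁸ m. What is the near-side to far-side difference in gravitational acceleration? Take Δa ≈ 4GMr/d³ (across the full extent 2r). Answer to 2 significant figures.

Near-to-far spans 2r, so the tidal difference is twice the near-to-center value: 4GMr/d³.
Δa = 4GMr/d³
   = 4 × (6.674 × 10⁻¹¹) × (1.0 × 10²⁵) × (1.1 × 10⁶) / (6.6 × 10⁸)³
   = 1.0 × 10⁻⁵ m/s²

1.0 × 10⁻⁵ m/s²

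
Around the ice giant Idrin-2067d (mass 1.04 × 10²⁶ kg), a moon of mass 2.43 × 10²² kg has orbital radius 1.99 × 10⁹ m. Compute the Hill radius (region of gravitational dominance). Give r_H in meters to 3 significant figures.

r_H ≈ a (m/3M)^(1/3)
    = (1.99 × 10⁹) × (2.43 × 10²² / (3 × 1.04 × 10²⁶))^(1/3)
    = 8.50 × 10⁷ m

8.50 × 10⁷ m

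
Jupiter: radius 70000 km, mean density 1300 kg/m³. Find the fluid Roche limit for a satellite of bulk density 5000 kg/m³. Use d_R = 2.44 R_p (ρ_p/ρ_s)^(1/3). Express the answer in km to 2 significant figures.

d_R = 2.44 × 70000 km × (1300/5000)^(1/3)
    = 1.1 × 10⁵ km

1.1 × 10⁵ km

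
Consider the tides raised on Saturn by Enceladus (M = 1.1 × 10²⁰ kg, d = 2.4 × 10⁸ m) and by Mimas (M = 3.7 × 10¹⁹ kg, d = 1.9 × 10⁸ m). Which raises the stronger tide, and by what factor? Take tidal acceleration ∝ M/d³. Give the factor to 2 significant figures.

Tidal acceleration ∝ M/d³, so compare M/d³ for each.
Enceladus: (1.1 × 10²⁰) / (2.4 × 10⁸)³ = 7.957 × 10⁻⁶
Mimas: (3.7 × 10¹⁹) / (1.9 × 10⁸)³ = 5.394 × 10⁻⁶
Ratio (larger/smaller) = 1.5

Enceladus, by a factor of ≈ 1.5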